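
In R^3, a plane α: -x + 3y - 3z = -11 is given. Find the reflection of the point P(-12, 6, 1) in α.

(-8, -6, 13)

λ = (n·P − d)/|n|² = (27 − (-11))/19 = 2.
Reflection = P − 2λn = (-12, 6, 1) − 4·(-1, 3, -3) = (-8, -6, 13).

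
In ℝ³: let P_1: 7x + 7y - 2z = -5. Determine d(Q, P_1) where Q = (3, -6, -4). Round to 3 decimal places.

n·Q − d = (7)·(3) + (7)·(-6) + (-2)·(-4) − (-5) = -8; |n| = √102.
Distance = |-8| / √102 = 8/√102 ≈ 0.792.

0.792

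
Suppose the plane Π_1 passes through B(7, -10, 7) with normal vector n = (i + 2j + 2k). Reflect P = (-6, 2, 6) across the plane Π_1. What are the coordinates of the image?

(-8, -2, 2)

Π_1: n·r = n·B gives x + 2y + 2z = 1.
λ = (n·P − d)/|n|² = (10 − 1)/9 = 1.
Reflection = P − 2λn = (-6, 2, 6) − 2·(1, 2, 2) = (-8, -2, 2).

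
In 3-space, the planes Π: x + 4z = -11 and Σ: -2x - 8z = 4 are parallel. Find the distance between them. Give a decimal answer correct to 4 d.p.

Rescale Σ by 1/(-2): x + 4z = -2. Then distance = |-11 − (-2)| / √17 ≈ 2.1828.

2.1828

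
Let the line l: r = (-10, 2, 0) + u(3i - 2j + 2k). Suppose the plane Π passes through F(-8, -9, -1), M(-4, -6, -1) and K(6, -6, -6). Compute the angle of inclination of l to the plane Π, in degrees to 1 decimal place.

FM = (4, 3, 0), FK = (14, 3, -5); a normal to Π is FM × FK = (-15, 20, -30).
Using F: Π has equation -15x + 20y - 30z = -30.
sin θ = |n·v| / (|n||v|) = |-145| / (√1525 · √17) = 0.90055.
θ ≈ 64.2°.

64.2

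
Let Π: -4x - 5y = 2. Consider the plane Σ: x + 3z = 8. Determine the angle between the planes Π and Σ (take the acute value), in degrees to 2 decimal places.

78.61

cos θ = |n₁·n₂| / (|n₁||n₂|) = |-4| / (√41 · √10).
θ = arccos(0.19755) ≈ 78.61°.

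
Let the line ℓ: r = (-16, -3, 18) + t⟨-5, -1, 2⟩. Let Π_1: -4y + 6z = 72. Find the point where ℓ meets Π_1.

Substitute r = (-16, -3, 18) + t(-5, -1, 2) into the plane: 120 + 16t = 72, so t = -3.
Intersection: (-16, -3, 18) + (-3)·(-5, -1, 2) = (-1, 0, 12).

(-1, 0, 12)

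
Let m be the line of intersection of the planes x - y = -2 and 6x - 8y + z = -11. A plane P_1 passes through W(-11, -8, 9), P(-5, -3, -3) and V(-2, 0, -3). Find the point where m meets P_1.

(-4, -2, -3)

Direction of m: (1, -1, 0) × (6, -8, 1) = (-1, -1, -2).
A point on m: solving the two plane equations with x = -2 gives (-2, 0, 1).
WP = (6, 5, -12), WV = (9, 8, -12); a normal to P_1 is WP × WV = (36, -36, 3).
Using W: P_1 has equation 36x - 36y + 3z = -81.
Substitute r = (-2, 0, 1) + t(-1, -1, -2) into the plane: -69 + (-6)t = -81, so t = 2.
Intersection: (-2, 0, 1) + 2·(-1, -1, -2) = (-4, -2, -3).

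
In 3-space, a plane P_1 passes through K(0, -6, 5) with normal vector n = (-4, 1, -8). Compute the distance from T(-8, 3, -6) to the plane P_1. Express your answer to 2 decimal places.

P_1: n·r = n·K gives -4x + y - 8z = -46.
n·T − d = (-4)·(-8) + (1)·(3) + (-8)·(-6) − (-46) = 129; |n| = √81.
Distance = |129| / √81 = 129/√81 ≈ 14.33.

14.33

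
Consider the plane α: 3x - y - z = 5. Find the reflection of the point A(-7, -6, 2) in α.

(5, -10, -2)

λ = (n·A − d)/|n|² = (-17 − 5)/11 = -2.
Reflection = A − 2λn = (-7, -6, 2) − (-4)·(3, -1, -1) = (5, -10, -2).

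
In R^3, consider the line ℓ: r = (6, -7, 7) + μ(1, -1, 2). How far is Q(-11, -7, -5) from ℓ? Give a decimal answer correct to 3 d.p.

Taking (6, -7, 7) on ℓ with direction v = (1, -1, 2): w = Q − (6, -7, 7) = (-17, 0, -12), and w × v = (-12, 22, 17).
Distance = |w × v| / |v| = √917 / √6 ≈ 12.363.

12.363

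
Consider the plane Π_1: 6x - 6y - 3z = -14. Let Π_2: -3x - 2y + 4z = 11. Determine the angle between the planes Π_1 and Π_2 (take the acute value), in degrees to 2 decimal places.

68.20

cos θ = |n₁·n₂| / (|n₁||n₂|) = |-18| / (√81 · √29).
θ = arccos(0.37139) ≈ 68.20°.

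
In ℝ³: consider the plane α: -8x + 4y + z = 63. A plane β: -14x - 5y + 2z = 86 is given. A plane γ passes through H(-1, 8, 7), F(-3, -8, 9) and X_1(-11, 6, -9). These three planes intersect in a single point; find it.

(-7, 2, -1)

HF = (-2, -16, 2), HX_1 = (-10, -2, -16); a normal to γ is HF × HX_1 = (260, -52, -156).
Using H: γ has equation 260x - 52y - 156z = -1768.
Solving the 3×3 linear system -8x + 4y + z = 63, -14x - 5y + 2z = 86, 260x - 52y - 156z = -1768 (e.g. by elimination or Cramer's rule, determinant = -11700) gives (-7, 2, -1).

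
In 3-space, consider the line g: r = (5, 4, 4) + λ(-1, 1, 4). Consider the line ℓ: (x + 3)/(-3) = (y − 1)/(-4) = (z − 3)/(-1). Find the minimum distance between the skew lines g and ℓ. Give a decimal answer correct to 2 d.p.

ℓ has direction (-3, -4, -1) through (-3, 1, 3).
Common perpendicular direction n = (-1, 1, 4) × (-3, -4, -1) = (15, -13, 7).
With w = (-3, 1, 3) − (5, 4, 4) = (-8, -3, -1), w · n = -88.
Distance = |w · n| / |n| = |-88| / √443 ≈ 4.18.

4.18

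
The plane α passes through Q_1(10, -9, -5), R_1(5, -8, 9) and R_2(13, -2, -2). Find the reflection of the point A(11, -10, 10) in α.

Q_1R_1 = (-5, 1, 14), Q_1R_2 = (3, 7, 3); a normal to α is Q_1R_1 × Q_1R_2 = (-95, 57, -38).
Using Q_1: α has equation -95x + 57y - 38z = -1273.
λ = (n·A − d)/|n|² = (-1995 − (-1273))/13718 = -1/19.
Reflection = A − 2λn = (11, -10, 10) − (-2/19)·(-95, 57, -38) = (1, -4, 6).

(1, -4, 6)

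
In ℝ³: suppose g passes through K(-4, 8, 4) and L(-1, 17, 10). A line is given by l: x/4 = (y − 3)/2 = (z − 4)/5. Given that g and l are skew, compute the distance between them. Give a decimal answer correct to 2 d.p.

1.91

A direction vector for g is L − K = (3, 9, 6).
l has direction (4, 2, 5) through (0, 3, 4).
Common perpendicular direction n = (3, 9, 6) × (4, 2, 5) = (33, 9, -30).
With w = (0, 3, 4) − (-4, 8, 4) = (4, -5, 0), w · n = 87.
Distance = |w · n| / |n| = |87| / √2070 ≈ 1.91.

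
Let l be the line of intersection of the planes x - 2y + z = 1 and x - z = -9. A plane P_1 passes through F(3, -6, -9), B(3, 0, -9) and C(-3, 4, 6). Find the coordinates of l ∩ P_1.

Direction of l: (1, -2, 1) × (1, 0, -1) = (2, 2, 2).
A point on l: solving the two plane equations with x = -11 gives (-11, -7, -2).
FB = (0, 6, 0), FC = (-6, 10, 15); a normal to P_1 is FB × FC = (90, 0, 36).
Using F: P_1 has equation 90x + 36z = -54.
Substitute r = (-11, -7, -2) + t(2, 2, 2) into the plane: -1062 + 252t = -54, so t = 4.
Intersection: (-11, -7, -2) + 4·(2, 2, 2) = (-3, 1, 6).

(-3, 1, 6)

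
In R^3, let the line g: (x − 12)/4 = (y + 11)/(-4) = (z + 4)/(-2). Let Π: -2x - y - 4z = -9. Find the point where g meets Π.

g has direction (4, -4, -2) through (12, -11, -4).
Substitute r = (12, -11, -4) + t(4, -4, -2) into the plane: 3 + 4t = -9, so t = -3.
Intersection: (12, -11, -4) + (-3)·(4, -4, -2) = (0, 1, 2).

(0, 1, 2)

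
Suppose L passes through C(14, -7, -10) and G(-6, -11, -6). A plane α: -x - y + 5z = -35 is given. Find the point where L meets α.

(4, -9, -8)

A direction vector for L is G − C = (-20, -4, 4).
Substitute r = (14, -7, -10) + t(-20, -4, 4) into the plane: -57 + 44t = -35, so t = 1/2.
Intersection: (14, -7, -10) + (1/2)·(-20, -4, 4) = (4, -9, -8).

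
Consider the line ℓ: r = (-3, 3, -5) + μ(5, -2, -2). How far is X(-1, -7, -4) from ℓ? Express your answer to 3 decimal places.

Taking (-3, 3, -5) on ℓ with direction v = (5, -2, -2): w = X − (-3, 3, -5) = (2, -10, 1), and w × v = (22, 9, 46).
Distance = |w × v| / |v| = √2681 / √33 ≈ 9.013.

9.013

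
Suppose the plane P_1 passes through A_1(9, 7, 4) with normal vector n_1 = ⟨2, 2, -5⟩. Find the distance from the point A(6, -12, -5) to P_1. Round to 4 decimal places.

0.1741

P_1: n_1·r = n_1·A_1 gives 2x + 2y - 5z = 12.
n·A − d = (2)·(6) + (2)·(-12) + (-5)·(-5) − 12 = 1; |n| = √33.
Distance = |1| / √33 = 1/√33 ≈ 0.1741.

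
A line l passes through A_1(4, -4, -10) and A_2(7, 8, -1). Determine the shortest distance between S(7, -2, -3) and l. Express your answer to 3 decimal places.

4.756

A direction vector for l is A_2 − A_1 = (3, 12, 9).
Taking (4, -4, -10) on l with direction v = (3, 12, 9): w = S − (4, -4, -10) = (3, 2, 7), and w × v = (-66, -6, 30).
Distance = |w × v| / |v| = √5292 / √234 ≈ 4.756.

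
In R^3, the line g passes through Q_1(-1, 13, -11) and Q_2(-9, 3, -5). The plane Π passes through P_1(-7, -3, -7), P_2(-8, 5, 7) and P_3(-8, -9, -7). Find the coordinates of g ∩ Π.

A direction vector for g is Q_2 − Q_1 = (-8, -10, 6).
P_1P_2 = (-1, 8, 14), P_1P_3 = (-1, -6, 0); a normal to Π is P_1P_2 × P_1P_3 = (84, -14, 14).
Using P_1: Π has equation 84x - 14y + 14z = -644.
Substitute r = (-1, 13, -11) + t(-8, -10, 6) into the plane: -420 + (-448)t = -644, so t = 1/2.
Intersection: (-1, 13, -11) + (1/2)·(-8, -10, 6) = (-5, 8, -8).

(-5, 8, -8)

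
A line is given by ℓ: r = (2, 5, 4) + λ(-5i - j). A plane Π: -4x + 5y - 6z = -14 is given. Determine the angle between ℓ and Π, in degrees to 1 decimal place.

sin θ = |n·v| / (|n||v|) = |15| / (√77 · √26) = 0.33524.
θ ≈ 19.6°.

19.6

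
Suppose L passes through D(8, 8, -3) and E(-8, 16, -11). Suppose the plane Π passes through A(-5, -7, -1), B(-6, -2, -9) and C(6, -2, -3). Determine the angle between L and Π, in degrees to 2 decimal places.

A direction vector for L is E − D = (-16, 8, -8).
AB = (-1, 5, -8), AC = (11, 5, -2); a normal to Π is AB × AC = (30, -90, -60).
Using A: Π has equation 30x - 90y - 60z = 540.
sin θ = |n·v| / (|n||v|) = |-720| / (√12600 · √384) = 0.32733.
θ ≈ 19.11°.

19.11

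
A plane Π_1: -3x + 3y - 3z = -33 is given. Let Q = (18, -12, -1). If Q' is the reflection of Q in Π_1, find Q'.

λ = (n·Q − d)/|n|² = (-87 − (-33))/27 = -2.
Reflection = Q − 2λn = (18, -12, -1) − (-4)·(-3, 3, -3) = (6, 0, -13).

(6, 0, -13)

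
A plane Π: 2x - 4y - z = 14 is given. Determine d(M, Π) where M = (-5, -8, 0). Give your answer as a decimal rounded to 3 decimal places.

n·M − d = (2)·(-5) + (-4)·(-8) + (-1)·(0) − 14 = 8; |n| = √21.
Distance = |8| / √21 = 8/√21 ≈ 1.746.

1.746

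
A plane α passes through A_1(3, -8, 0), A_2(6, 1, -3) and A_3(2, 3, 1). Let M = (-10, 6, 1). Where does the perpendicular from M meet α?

A_1A_2 = (3, 9, -3), A_1A_3 = (-1, 11, 1); a normal to α is A_1A_2 × A_1A_3 = (42, 0, 42).
Using A_1: α has equation 42x + 42z = 126.
Foot = M − λn with λ = (n·M − d)/|n|² = (-378 − 126)/3528 = -1/7.
Foot = (-10, 6, 1) − (-1/7)·(42, 0, 42) = (-4, 6, 7).

(-4, 6, 7)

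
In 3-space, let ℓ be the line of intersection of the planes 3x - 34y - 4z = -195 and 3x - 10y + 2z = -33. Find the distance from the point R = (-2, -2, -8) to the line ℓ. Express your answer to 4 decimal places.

Direction of ℓ: (3, -34, -4) × (3, -10, 2) = (-108, -18, 72).
A point on ℓ: solving the two plane equations with x = 1 gives (1, 5, 7).
Taking (1, 5, 7) on ℓ with direction v = (-108, -18, 72): w = R − (1, 5, 7) = (-3, -7, -15), and w × v = (-774, 1836, -702).
Distance = |w × v| / |v| = √4462776 / √17172 ≈ 16.1210.

16.1210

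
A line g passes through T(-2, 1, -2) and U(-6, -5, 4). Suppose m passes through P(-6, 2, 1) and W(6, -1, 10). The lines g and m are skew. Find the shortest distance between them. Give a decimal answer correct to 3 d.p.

3.562

A direction vector for g is U − T = (-4, -6, 6).
A direction vector for m is W − P = (12, -3, 9).
Common perpendicular direction n = (-4, -6, 6) × (12, -3, 9) = (-36, 108, 84).
With w = (-6, 2, 1) − (-2, 1, -2) = (-4, 1, 3), w · n = 504.
Distance = |w · n| / |n| = |504| / √20016 ≈ 3.562.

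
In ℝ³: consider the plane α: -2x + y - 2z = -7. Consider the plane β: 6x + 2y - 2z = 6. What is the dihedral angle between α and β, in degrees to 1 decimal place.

cos θ = |n₁·n₂| / (|n₁||n₂|) = |-6| / (√9 · √44).
θ = arccos(0.30151) ≈ 72.5°.

72.5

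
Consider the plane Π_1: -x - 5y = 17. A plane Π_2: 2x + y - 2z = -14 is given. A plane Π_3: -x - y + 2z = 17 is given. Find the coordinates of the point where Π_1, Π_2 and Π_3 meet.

Solving the 3×3 linear system -x - 5y = 17, 2x + y - 2z = -14, -x - y + 2z = 17 (e.g. by elimination or Cramer's rule, determinant = 10) gives (3, -4, 8).

(3, -4, 8)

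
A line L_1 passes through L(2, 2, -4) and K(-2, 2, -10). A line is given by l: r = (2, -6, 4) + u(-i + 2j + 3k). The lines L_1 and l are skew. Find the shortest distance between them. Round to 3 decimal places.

9.018

A direction vector for L_1 is K − L = (-4, 0, -6).
Common perpendicular direction n = (-4, 0, -6) × (-1, 2, 3) = (12, 18, -8).
With w = (2, -6, 4) − (2, 2, -4) = (0, -8, 8), w · n = -208.
Distance = |w · n| / |n| = |-208| / √532 ≈ 9.018.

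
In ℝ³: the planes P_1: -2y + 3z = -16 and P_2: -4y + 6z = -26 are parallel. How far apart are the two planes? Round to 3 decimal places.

0.832

Rescale P_2 by 1/2: -2y + 3z = -13. Then distance = |-16 − (-13)| / √13 ≈ 0.832.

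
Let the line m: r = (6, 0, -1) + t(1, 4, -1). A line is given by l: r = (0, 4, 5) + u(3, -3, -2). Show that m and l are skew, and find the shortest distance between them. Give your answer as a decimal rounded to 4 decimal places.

1.5031

Common perpendicular direction n = (1, 4, -1) × (3, -3, -2) = (-11, -1, -15).
With w = (0, 4, 5) − (6, 0, -1) = (-6, 4, 6), w · n = -28.
Since n ≠ 0 the lines are not parallel, and w · n = -28 ≠ 0 so they do not intersect; hence they are skew.
Distance = |w · n| / |n| = |-28| / √347 ≈ 1.5031.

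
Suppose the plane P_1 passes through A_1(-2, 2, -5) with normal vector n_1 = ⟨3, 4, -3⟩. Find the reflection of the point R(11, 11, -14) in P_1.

(-7, -13, 4)

P_1: n_1·r = n_1·A_1 gives 3x + 4y - 3z = 17.
λ = (n·R − d)/|n|² = (119 − 17)/34 = 3.
Reflection = R − 2λn = (11, 11, -14) − 6·(3, 4, -3) = (-7, -13, 4).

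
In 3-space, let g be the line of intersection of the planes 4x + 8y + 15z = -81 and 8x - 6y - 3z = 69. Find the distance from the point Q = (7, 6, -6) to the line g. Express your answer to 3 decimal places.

4.233

Direction of g: (4, 8, 15) × (8, -6, -3) = (66, 132, -88).
A point on g: solving the two plane equations with x = 6 gives (6, 0, -7).
Taking (6, 0, -7) on g with direction v = (66, 132, -88): w = Q − (6, 0, -7) = (1, 6, 1), and w × v = (-660, 154, -264).
Distance = |w × v| / |v| = √529012 / √29524 ≈ 4.233.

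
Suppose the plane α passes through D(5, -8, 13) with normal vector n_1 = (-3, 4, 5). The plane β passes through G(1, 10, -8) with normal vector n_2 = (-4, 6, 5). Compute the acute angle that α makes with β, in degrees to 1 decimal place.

α: n_1·r = n_1·D gives -3x + 4y + 5z = 18.
β: n_2·r = n_2·G gives -4x + 6y + 5z = 16.
cos θ = |n₁·n₂| / (|n₁||n₂|) = |61| / (√50 · √77).
θ = arccos(0.98310) ≈ 10.5°.

10.5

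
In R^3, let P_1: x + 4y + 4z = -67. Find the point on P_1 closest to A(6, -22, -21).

(9, -10, -9)

Foot = A − λn with λ = (n·A − d)/|n|² = (-166 − (-67))/33 = -3.
Foot = (6, -22, -21) − (-3)·(1, 4, 4) = (9, -10, -9).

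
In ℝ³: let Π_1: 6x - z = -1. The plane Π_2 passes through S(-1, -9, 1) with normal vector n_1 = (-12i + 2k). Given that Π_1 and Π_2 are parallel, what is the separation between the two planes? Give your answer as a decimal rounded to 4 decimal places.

0.9864

Π_2: n_1·r = n_1·S gives -12x + 2z = 14.
Rescale Π_2 by 1/(-2): 6x - z = -7. Then distance = |-1 − (-7)| / √37 ≈ 0.9864.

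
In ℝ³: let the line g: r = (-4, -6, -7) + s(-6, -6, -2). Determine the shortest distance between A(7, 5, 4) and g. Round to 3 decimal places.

Taking (-4, -6, -7) on g with direction v = (-6, -6, -2): w = A − (-4, -6, -7) = (11, 11, 11), and w × v = (44, -44, 0).
Distance = |w × v| / |v| = √3872 / √76 ≈ 7.138.

7.138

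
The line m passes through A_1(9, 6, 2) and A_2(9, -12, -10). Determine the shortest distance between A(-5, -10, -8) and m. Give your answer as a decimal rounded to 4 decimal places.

14.0110

A direction vector for m is A_2 − A_1 = (0, -18, -12).
Taking (9, 6, 2) on m with direction v = (0, -18, -12): w = A − (9, 6, 2) = (-14, -16, -10), and w × v = (12, -168, 252).
Distance = |w × v| / |v| = √91872 / √468 ≈ 14.0110.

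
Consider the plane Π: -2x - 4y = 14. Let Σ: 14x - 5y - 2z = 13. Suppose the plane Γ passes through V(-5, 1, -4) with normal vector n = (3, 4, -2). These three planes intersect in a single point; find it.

(-1, -3, -6)

Γ: n·r = n·V gives 3x + 4y - 2z = -3.
Solving the 3×3 linear system -2x - 4y = 14, 14x - 5y - 2z = 13, 3x + 4y - 2z = -3 (e.g. by elimination or Cramer's rule, determinant = -124) gives (-1, -3, -6).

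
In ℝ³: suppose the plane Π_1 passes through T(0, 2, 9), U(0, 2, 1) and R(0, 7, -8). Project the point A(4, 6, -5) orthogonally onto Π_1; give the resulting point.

TU = (0, 0, -8), TR = (0, 5, -17); a normal to Π_1 is TU × TR = (40, 0, 0).
Using T: Π_1 has equation 40x = 0.
Foot = A − λn with λ = (n·A − d)/|n|² = (160 − 0)/1600 = 1/10.
Foot = (4, 6, -5) − (1/10)·(40, 0, 0) = (0, 6, -5).

(0, 6, -5)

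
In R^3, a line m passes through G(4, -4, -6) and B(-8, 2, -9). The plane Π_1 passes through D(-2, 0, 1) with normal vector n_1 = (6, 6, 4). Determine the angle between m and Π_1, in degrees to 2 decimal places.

21.85

A direction vector for m is B − G = (-12, 6, -3).
Π_1: n_1·r = n_1·D gives 6x + 6y + 4z = -8.
sin θ = |n·v| / (|n||v|) = |-48| / (√88 · √189) = 0.37219.
θ ≈ 21.85°.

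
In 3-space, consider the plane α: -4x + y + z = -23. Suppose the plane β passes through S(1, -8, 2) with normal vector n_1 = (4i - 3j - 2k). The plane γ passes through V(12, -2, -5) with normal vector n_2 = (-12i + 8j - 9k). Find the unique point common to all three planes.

β: n_1·r = n_1·S gives 4x - 3y - 2z = 24.
γ: n_2·r = n_2·V gives -12x + 8y - 9z = -115.
Solving the 3×3 linear system -4x + y + z = -23, 4x - 3y - 2z = 24, -12x + 8y - 9z = -115 (e.g. by elimination or Cramer's rule, determinant = -116) gives (6, -2, 3).

(6, -2, 3)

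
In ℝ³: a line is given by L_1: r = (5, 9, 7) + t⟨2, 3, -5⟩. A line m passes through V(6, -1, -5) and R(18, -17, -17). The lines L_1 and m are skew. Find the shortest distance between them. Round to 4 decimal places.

7.6151

A direction vector for m is R − V = (12, -16, -12).
Common perpendicular direction n = (2, 3, -5) × (12, -16, -12) = (-116, -36, -68).
With w = (6, -1, -5) − (5, 9, 7) = (1, -10, -12), w · n = 1060.
Distance = |w · n| / |n| = |1060| / √19376 ≈ 7.6151.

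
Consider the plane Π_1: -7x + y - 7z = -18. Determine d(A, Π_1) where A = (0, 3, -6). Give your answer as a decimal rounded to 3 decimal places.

6.332

n·A − d = (-7)·(0) + (1)·(3) + (-7)·(-6) − (-18) = 63; |n| = √99.
Distance = |63| / √99 = 63/√99 ≈ 6.332.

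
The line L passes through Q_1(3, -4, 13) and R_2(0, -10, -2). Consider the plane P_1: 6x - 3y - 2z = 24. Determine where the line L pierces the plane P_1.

A direction vector for L is R_2 − Q_1 = (-3, -6, -15).
Substitute r = (3, -4, 13) + t(-3, -6, -15) into the plane: 4 + 30t = 24, so t = 2/3.
Intersection: (3, -4, 13) + (2/3)·(-3, -6, -15) = (1, -8, 3).

(1, -8, 3)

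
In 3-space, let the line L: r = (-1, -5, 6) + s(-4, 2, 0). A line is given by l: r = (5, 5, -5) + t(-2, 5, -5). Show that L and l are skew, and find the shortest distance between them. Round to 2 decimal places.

3.06

Common perpendicular direction n = (-4, 2, 0) × (-2, 5, -5) = (-10, -20, -16).
With w = (5, 5, -5) − (-1, -5, 6) = (6, 10, -11), w · n = -84.
Since n ≠ 0 the lines are not parallel, and w · n = -84 ≠ 0 so they do not intersect; hence they are skew.
Distance = |w · n| / |n| = |-84| / √756 ≈ 3.06.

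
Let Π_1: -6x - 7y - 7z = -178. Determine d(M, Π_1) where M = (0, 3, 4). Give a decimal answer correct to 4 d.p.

11.1439

n·M − d = (-6)·(0) + (-7)·(3) + (-7)·(4) − (-178) = 129; |n| = √134.
Distance = |129| / √134 = 129/√134 ≈ 11.1439.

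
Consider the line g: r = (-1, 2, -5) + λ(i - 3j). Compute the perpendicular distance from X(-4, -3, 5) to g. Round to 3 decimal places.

10.936

Taking (-1, 2, -5) on g with direction v = (1, -3, 0): w = X − (-1, 2, -5) = (-3, -5, 10), and w × v = (30, 10, 14).
Distance = |w × v| / |v| = √1196 / √10 ≈ 10.936.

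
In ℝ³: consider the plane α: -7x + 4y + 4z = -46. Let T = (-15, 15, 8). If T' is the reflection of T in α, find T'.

λ = (n·T − d)/|n|² = (197 − (-46))/81 = 3.
Reflection = T − 2λn = (-15, 15, 8) − 6·(-7, 4, 4) = (27, -9, -16).

(27, -9, -16)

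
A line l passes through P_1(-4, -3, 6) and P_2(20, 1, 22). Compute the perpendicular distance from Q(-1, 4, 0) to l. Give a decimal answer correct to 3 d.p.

9.694

A direction vector for l is P_2 − P_1 = (24, 4, 16).
Taking (-4, -3, 6) on l with direction v = (24, 4, 16): w = Q − (-4, -3, 6) = (3, 7, -6), and w × v = (136, -192, -156).
Distance = |w × v| / |v| = √79696 / √848 ≈ 9.694.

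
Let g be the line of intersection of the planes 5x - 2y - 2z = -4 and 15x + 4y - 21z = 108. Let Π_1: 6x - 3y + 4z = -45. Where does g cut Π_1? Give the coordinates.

Direction of g: (5, -2, -2) × (15, 4, -21) = (50, 75, 50).
A point on g: solving the two plane equations with x = 4 gives (4, 12, 0).
Substitute r = (4, 12, 0) + t(50, 75, 50) into the plane: -12 + 275t = -45, so t = -3/25.
Intersection: (4, 12, 0) + (-3/25)·(50, 75, 50) = (-2, 3, -6).

(-2, 3, -6)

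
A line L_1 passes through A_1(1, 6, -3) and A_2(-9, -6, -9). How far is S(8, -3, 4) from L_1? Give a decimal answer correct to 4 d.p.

13.3770

A direction vector for L_1 is A_2 − A_1 = (-10, -12, -6).
Taking (1, 6, -3) on L_1 with direction v = (-10, -12, -6): w = S − (1, 6, -3) = (7, -9, 7), and w × v = (138, -28, -174).
Distance = |w × v| / |v| = √50104 / √280 ≈ 13.3770.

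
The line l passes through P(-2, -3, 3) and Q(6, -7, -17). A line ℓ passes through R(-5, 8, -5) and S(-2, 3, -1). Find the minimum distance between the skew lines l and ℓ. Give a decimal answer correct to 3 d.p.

2.920

A direction vector for l is Q − P = (8, -4, -20).
A direction vector for ℓ is S − R = (3, -5, 4).
Common perpendicular direction n = (8, -4, -20) × (3, -5, 4) = (-116, -92, -28).
With w = (-5, 8, -5) − (-2, -3, 3) = (-3, 11, -8), w · n = -440.
Distance = |w · n| / |n| = |-440| / √22704 ≈ 2.920.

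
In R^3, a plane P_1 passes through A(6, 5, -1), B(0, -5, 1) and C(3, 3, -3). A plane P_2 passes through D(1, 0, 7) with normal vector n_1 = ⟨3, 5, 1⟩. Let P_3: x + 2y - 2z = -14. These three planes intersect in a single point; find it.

AB = (-6, -10, 2), AC = (-3, -2, -2); a normal to P_1 is AB × AC = (24, -18, -18).
Using A: P_1 has equation 24x - 18y - 18z = 72.
P_2: n_1·r = n_1·D gives 3x + 5y + z = 10.
Solving the 3×3 linear system 24x - 18y - 18z = 72, 3x + 5y + z = 10, x + 2y - 2z = -14 (e.g. by elimination or Cramer's rule, determinant = -432) gives (6, -3, 7).

(6, -3, 7)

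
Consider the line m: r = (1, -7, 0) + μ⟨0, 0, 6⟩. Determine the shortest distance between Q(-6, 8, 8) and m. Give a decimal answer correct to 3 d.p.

16.553

Taking (1, -7, 0) on m with direction v = (0, 0, 6): w = Q − (1, -7, 0) = (-7, 15, 8), and w × v = (90, 42, 0).
Distance = |w × v| / |v| = √9864 / √36 ≈ 16.553.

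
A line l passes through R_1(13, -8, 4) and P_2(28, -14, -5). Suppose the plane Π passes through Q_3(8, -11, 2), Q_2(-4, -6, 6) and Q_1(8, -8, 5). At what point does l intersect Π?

(8, -6, 7)

A direction vector for l is P_2 − R_1 = (15, -6, -9).
Q_3Q_2 = (-12, 5, 4), Q_3Q_1 = (0, 3, 3); a normal to Π is Q_3Q_2 × Q_3Q_1 = (3, 36, -36).
Using Q_3: Π has equation 3x + 36y - 36z = -444.
Substitute r = (13, -8, 4) + t(15, -6, -9) into the plane: -393 + 153t = -444, so t = -1/3.
Intersection: (13, -8, 4) + (-1/3)·(15, -6, -9) = (8, -6, 7).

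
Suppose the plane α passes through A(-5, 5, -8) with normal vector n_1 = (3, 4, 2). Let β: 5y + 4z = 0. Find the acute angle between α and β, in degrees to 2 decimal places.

35.71

α: n_1·r = n_1·A gives 3x + 4y + 2z = -11.
cos θ = |n₁·n₂| / (|n₁||n₂|) = |28| / (√29 · √41).
θ = arccos(0.81202) ≈ 35.71°.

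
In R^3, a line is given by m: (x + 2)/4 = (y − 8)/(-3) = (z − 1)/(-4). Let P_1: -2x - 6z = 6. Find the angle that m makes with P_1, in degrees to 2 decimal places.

m has direction (4, -3, -4) through (-2, 8, 1).
sin θ = |n·v| / (|n||v|) = |16| / (√40 · √41) = 0.39509.
θ ≈ 23.27°.

23.27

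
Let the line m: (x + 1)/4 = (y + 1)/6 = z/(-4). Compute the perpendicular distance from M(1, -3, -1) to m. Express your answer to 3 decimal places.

3.000

m has direction (4, 6, -4) through (-1, -1, 0).
Taking (-1, -1, 0) on m with direction v = (4, 6, -4): w = M − (-1, -1, 0) = (2, -2, -1), and w × v = (14, 4, 20).
Distance = |w × v| / |v| = √612 / √68 ≈ 3.000.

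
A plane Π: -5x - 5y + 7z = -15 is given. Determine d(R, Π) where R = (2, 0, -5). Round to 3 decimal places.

n·R − d = (-5)·(2) + (-5)·(0) + (7)·(-5) − (-15) = -30; |n| = √99.
Distance = |-30| / √99 = 30/√99 ≈ 3.015.

3.015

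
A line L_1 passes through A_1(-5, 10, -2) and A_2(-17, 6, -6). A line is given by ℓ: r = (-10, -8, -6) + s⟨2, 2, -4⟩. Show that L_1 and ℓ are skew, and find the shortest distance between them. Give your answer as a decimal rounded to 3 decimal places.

15.113

A direction vector for L_1 is A_2 − A_1 = (-12, -4, -4).
Common perpendicular direction n = (-12, -4, -4) × (2, 2, -4) = (24, -56, -16).
With w = (-10, -8, -6) − (-5, 10, -2) = (-5, -18, -4), w · n = 952.
Since n ≠ 0 the lines are not parallel, and w · n = 952 ≠ 0 so they do not intersect; hence they are skew.
Distance = |w · n| / |n| = |952| / √3968 ≈ 15.113.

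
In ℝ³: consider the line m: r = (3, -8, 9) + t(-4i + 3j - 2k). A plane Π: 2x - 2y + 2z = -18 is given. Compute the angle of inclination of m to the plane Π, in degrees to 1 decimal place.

74.8

sin θ = |n·v| / (|n||v|) = |-18| / (√12 · √29) = 0.96490.
θ ≈ 74.8°.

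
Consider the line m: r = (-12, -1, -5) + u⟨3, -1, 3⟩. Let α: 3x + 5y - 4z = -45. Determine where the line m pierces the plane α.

(-3, -4, 4)

Substitute r = (-12, -1, -5) + t(3, -1, 3) into the plane: -21 + (-8)t = -45, so t = 3.
Intersection: (-12, -1, -5) + 3·(3, -1, 3) = (-3, -4, 4).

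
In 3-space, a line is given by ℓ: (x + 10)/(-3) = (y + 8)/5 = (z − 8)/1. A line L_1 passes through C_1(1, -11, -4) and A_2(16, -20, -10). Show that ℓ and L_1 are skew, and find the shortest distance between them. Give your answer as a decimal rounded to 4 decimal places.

6.7456

ℓ has direction (-3, 5, 1) through (-10, -8, 8).
A direction vector for L_1 is A_2 − C_1 = (15, -9, -6).
Common perpendicular direction n = (-3, 5, 1) × (15, -9, -6) = (-21, -3, -48).
With w = (1, -11, -4) − (-10, -8, 8) = (11, -3, -12), w · n = 354.
Since n ≠ 0 the lines are not parallel, and w · n = 354 ≠ 0 so they do not intersect; hence they are skew.
Distance = |w · n| / |n| = |354| / √2754 ≈ 6.7456.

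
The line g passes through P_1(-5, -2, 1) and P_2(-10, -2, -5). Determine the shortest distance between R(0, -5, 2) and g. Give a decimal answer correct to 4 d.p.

A direction vector for g is P_2 − P_1 = (-5, 0, -6).
Taking (-5, -2, 1) on g with direction v = (-5, 0, -6): w = R − (-5, -2, 1) = (5, -3, 1), and w × v = (18, 25, -15).
Distance = |w × v| / |v| = √1174 / √61 ≈ 4.3870.

4.3870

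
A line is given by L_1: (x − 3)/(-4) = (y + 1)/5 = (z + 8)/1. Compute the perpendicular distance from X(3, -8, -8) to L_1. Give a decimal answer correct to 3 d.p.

L_1 has direction (-4, 5, 1) through (3, -1, -8).
Taking (3, -1, -8) on L_1 with direction v = (-4, 5, 1): w = X − (3, -1, -8) = (0, -7, 0), and w × v = (-7, 0, -28).
Distance = |w × v| / |v| = √833 / √42 ≈ 4.453.

4.453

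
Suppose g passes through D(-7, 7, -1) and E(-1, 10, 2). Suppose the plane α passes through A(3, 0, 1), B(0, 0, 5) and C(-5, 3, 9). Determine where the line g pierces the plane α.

A direction vector for g is E − D = (6, 3, 3).
AB = (-3, 0, 4), AC = (-8, 3, 8); a normal to α is AB × AC = (-12, -8, -9).
Using A: α has equation -12x - 8y - 9z = -45.
Substitute r = (-7, 7, -1) + t(6, 3, 3) into the plane: 37 + (-123)t = -45, so t = 2/3.
Intersection: (-7, 7, -1) + (2/3)·(6, 3, 3) = (-3, 9, 1).

(-3, 9, 1)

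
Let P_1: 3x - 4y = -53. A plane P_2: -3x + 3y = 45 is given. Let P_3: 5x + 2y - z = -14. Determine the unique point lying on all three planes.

Solving the 3×3 linear system 3x - 4y = -53, -3x + 3y = 45, 5x + 2y - z = -14 (e.g. by elimination or Cramer's rule, determinant = 3) gives (-7, 8, -5).

(-7, 8, -5)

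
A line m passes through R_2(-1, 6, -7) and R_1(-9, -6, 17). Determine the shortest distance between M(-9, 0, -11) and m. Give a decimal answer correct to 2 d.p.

10.68

A direction vector for m is R_1 − R_2 = (-8, -12, 24).
Taking (-1, 6, -7) on m with direction v = (-8, -12, 24): w = M − (-1, 6, -7) = (-8, -6, -4), and w × v = (-192, 224, 48).
Distance = |w × v| / |v| = √89344 / √784 ≈ 10.68.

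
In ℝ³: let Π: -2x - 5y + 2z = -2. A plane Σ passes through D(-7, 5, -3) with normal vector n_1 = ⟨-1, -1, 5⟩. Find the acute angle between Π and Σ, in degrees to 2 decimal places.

55.28

Σ: n_1·r = n_1·D gives -x - y + 5z = -13.
cos θ = |n₁·n₂| / (|n₁||n₂|) = |17| / (√33 · √27).
θ = arccos(0.56952) ≈ 55.28°.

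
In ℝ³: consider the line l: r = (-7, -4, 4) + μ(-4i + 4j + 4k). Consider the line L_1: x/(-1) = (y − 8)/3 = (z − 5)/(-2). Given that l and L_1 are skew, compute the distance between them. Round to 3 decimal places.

L_1 has direction (-1, 3, -2) through (0, 8, 5).
Common perpendicular direction n = (-4, 4, 4) × (-1, 3, -2) = (-20, -12, -8).
With w = (0, 8, 5) − (-7, -4, 4) = (7, 12, 1), w · n = -292.
Distance = |w · n| / |n| = |-292| / √608 ≈ 11.842.

11.842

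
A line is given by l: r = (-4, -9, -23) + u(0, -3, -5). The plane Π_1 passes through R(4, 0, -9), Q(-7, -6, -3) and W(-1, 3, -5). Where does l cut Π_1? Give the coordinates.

RQ = (-11, -6, 6), RW = (-5, 3, 4); a normal to Π_1 is RQ × RW = (-42, 14, -63).
Using R: Π_1 has equation -42x + 14y - 63z = 399.
Substitute r = (-4, -9, -23) + t(0, -3, -5) into the plane: 1491 + 273t = 399, so t = -4.
Intersection: (-4, -9, -23) + (-4)·(0, -3, -5) = (-4, 3, -3).

(-4, 3, -3)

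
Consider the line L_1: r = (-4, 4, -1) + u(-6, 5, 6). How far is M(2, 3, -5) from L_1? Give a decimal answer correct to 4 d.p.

Taking (-4, 4, -1) on L_1 with direction v = (-6, 5, 6): w = M − (-4, 4, -1) = (6, -1, -4), and w × v = (14, -12, 24).
Distance = |w × v| / |v| = √916 / √97 ≈ 3.0730.

3.0730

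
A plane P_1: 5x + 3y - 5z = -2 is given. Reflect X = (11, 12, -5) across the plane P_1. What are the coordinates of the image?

(-9, 0, 15)

λ = (n·X − d)/|n|² = (116 − (-2))/59 = 2.
Reflection = X − 2λn = (11, 12, -5) − 4·(5, 3, -5) = (-9, 0, 15).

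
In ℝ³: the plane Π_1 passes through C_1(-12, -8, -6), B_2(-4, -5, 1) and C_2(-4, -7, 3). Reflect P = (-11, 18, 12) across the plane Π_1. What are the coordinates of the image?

(19, -6, -12)

C_1B_2 = (8, 3, 7), C_1C_2 = (8, 1, 9); a normal to Π_1 is C_1B_2 × C_1C_2 = (20, -16, -16).
Using C_1: Π_1 has equation 20x - 16y - 16z = -16.
λ = (n·P − d)/|n|² = (-700 − (-16))/912 = -3/4.
Reflection = P − 2λn = (-11, 18, 12) − (-3/2)·(20, -16, -16) = (19, -6, -12).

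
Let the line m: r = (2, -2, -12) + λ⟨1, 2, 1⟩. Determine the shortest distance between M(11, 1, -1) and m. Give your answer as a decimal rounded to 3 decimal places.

9.916

Taking (2, -2, -12) on m with direction v = (1, 2, 1): w = M − (2, -2, -12) = (9, 3, 11), and w × v = (-19, 2, 15).
Distance = |w × v| / |v| = √590 / √6 ≈ 9.916.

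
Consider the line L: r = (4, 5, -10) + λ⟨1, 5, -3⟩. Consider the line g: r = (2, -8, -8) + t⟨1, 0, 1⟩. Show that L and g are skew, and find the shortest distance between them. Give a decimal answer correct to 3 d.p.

3.939

Common perpendicular direction n = (1, 5, -3) × (1, 0, 1) = (5, -4, -5).
With w = (2, -8, -8) − (4, 5, -10) = (-2, -13, 2), w · n = 32.
Since n ≠ 0 the lines are not parallel, and w · n = 32 ≠ 0 so they do not intersect; hence they are skew.
Distance = |w · n| / |n| = |32| / √66 ≈ 3.939.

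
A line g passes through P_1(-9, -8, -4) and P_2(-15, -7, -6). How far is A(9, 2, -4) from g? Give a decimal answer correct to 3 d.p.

A direction vector for g is P_2 − P_1 = (-6, 1, -2).
Taking (-9, -8, -4) on g with direction v = (-6, 1, -2): w = A − (-9, -8, -4) = (18, 10, 0), and w × v = (-20, 36, 78).
Distance = |w × v| / |v| = √7780 / √41 ≈ 13.775.

13.775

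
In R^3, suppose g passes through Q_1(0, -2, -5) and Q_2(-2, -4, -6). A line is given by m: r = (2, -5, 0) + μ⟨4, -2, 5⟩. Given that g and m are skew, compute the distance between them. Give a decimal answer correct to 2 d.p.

1.00

A direction vector for g is Q_2 − Q_1 = (-2, -2, -1).
Common perpendicular direction n = (-2, -2, -1) × (4, -2, 5) = (-12, 6, 12).
With w = (2, -5, 0) − (0, -2, -5) = (2, -3, 5), w · n = 18.
Distance = |w · n| / |n| = |18| / √324 ≈ 1.00.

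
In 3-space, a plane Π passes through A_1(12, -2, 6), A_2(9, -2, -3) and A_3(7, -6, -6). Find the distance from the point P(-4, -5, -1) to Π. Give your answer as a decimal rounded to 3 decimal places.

A_1A_2 = (-3, 0, -9), A_1A_3 = (-5, -4, -12); a normal to Π is A_1A_2 × A_1A_3 = (-36, 9, 12).
Using A_1: Π has equation -36x + 9y + 12z = -378.
n·P − d = (-36)·(-4) + (9)·(-5) + (12)·(-1) − (-378) = 465; |n| = √1521.
Distance = |465| / √1521 = 465/√1521 ≈ 11.923.

11.923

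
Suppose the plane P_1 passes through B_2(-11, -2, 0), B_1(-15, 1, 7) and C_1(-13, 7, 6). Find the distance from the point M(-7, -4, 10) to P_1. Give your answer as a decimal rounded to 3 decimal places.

9.091

B_2B_1 = (-4, 3, 7), B_2C_1 = (-2, 9, 6); a normal to P_1 is B_2B_1 × B_2C_1 = (-45, 10, -30).
Using B_2: P_1 has equation -45x + 10y - 30z = 475.
n·M − d = (-45)·(-7) + (10)·(-4) + (-30)·(10) − 475 = -500; |n| = √3025.
Distance = |-500| / √3025 = 500/√3025 ≈ 9.091.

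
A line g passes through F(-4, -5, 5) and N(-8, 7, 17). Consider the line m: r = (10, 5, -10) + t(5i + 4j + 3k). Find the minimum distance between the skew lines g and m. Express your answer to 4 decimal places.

16.0569

A direction vector for g is N − F = (-4, 12, 12).
Common perpendicular direction n = (-4, 12, 12) × (5, 4, 3) = (-12, 72, -76).
With w = (10, 5, -10) − (-4, -5, 5) = (14, 10, -15), w · n = 1692.
Distance = |w · n| / |n| = |1692| / √11104 ≈ 16.0569.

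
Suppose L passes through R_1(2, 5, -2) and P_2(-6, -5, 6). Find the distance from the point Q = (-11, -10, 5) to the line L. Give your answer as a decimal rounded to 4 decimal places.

A direction vector for L is P_2 − R_1 = (-8, -10, 8).
Taking (2, 5, -2) on L with direction v = (-8, -10, 8): w = Q − (2, 5, -2) = (-13, -15, 7), and w × v = (-50, 48, 10).
Distance = |w × v| / |v| = √4904 / √228 ≈ 4.6378.

4.6378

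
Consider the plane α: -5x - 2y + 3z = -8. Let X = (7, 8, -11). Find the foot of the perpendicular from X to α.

Foot = X − λn with λ = (n·X − d)/|n|² = (-84 − (-8))/38 = -2.
Foot = (7, 8, -11) − (-2)·(-5, -2, 3) = (-3, 4, -5).

(-3, 4, -5)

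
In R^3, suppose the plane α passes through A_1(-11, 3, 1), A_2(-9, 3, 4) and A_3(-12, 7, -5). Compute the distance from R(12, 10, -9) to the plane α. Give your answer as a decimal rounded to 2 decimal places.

17.24

A_1A_2 = (2, 0, 3), A_1A_3 = (-1, 4, -6); a normal to α is A_1A_2 × A_1A_3 = (-12, 9, 8).
Using A_1: α has equation -12x + 9y + 8z = 167.
n·R − d = (-12)·(12) + (9)·(10) + (8)·(-9) − 167 = -293; |n| = √289.
Distance = |-293| / √289 = 293/√289 ≈ 17.24.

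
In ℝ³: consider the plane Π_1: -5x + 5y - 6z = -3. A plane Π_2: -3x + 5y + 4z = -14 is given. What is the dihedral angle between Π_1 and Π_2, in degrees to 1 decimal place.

75.9

cos θ = |n₁·n₂| / (|n₁||n₂|) = |16| / (√86 · √50).
θ = arccos(0.24400) ≈ 75.9°.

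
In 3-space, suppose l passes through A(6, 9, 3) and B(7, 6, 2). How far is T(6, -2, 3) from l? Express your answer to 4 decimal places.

A direction vector for l is B − A = (1, -3, -1).
Taking (6, 9, 3) on l with direction v = (1, -3, -1): w = T − (6, 9, 3) = (0, -11, 0), and w × v = (11, 0, 11).
Distance = |w × v| / |v| = √242 / √11 ≈ 4.6904.

4.6904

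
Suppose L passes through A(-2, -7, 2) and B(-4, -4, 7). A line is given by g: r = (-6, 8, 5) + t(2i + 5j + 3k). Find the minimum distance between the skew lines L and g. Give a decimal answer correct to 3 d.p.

9.238

A direction vector for L is B − A = (-2, 3, 5).
Common perpendicular direction n = (-2, 3, 5) × (2, 5, 3) = (-16, 16, -16).
With w = (-6, 8, 5) − (-2, -7, 2) = (-4, 15, 3), w · n = 256.
Distance = |w · n| / |n| = |256| / √768 ≈ 9.238.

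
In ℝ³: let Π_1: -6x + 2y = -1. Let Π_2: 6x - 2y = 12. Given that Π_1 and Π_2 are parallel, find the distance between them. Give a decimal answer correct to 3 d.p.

1.739

Rescale Π_2 by 1/(-1): -6x + 2y = -12. Then distance = |-1 − (-12)| / √40 ≈ 1.739.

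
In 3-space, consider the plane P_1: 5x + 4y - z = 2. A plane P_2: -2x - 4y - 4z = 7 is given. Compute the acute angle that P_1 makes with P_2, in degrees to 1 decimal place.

cos θ = |n₁·n₂| / (|n₁||n₂|) = |-22| / (√42 · √36).
θ = arccos(0.56578) ≈ 55.5°.

55.5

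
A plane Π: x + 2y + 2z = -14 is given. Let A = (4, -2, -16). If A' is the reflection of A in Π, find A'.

(8, 6, -8)

λ = (n·A − d)/|n|² = (-32 − (-14))/9 = -2.
Reflection = A − 2λn = (4, -2, -16) − (-4)·(1, 2, 2) = (8, 6, -8).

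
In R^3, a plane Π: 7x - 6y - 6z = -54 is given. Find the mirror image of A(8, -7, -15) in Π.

λ = (n·A − d)/|n|² = (188 − (-54))/121 = 2.
Reflection = A − 2λn = (8, -7, -15) − 4·(7, -6, -6) = (-20, 17, 9).

(-20, 17, 9)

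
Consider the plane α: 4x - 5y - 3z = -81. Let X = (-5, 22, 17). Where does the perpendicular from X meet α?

(3, 12, 11)

Foot = X − λn with λ = (n·X − d)/|n|² = (-181 − (-81))/50 = -2.
Foot = (-5, 22, 17) − (-2)·(4, -5, -3) = (3, 12, 11).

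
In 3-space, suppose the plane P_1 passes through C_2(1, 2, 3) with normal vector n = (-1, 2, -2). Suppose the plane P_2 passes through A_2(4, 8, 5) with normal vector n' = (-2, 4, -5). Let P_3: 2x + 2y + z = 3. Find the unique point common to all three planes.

P_1: n·r = n·C_2 gives -x + 2y - 2z = -3.
P_2: n'·r = n'·A_2 gives -2x + 4y - 5z = -1.
Solving the 3×3 linear system -x + 2y - 2z = -3, -2x + 4y - 5z = -1, 2x + 2y + z = 3 (e.g. by elimination or Cramer's rule, determinant = -6) gives (7, -3, -5).

(7, -3, -5)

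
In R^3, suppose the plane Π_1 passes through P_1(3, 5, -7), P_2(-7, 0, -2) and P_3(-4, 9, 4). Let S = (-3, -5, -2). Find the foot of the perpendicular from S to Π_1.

P_1P_2 = (-10, -5, 5), P_1P_3 = (-7, 4, 11); a normal to Π_1 is P_1P_2 × P_1P_3 = (-75, 75, -75).
Using P_1: Π_1 has equation -75x + 75y - 75z = 675.
Foot = S − λn with λ = (n·S − d)/|n|² = (0 − 675)/16875 = -1/25.
Foot = (-3, -5, -2) − (-1/25)·(-75, 75, -75) = (-6, -2, -5).

(-6, -2, -5)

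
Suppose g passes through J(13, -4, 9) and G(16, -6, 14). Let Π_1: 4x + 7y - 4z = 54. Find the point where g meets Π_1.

A direction vector for g is G − J = (3, -2, 5).
Substitute r = (13, -4, 9) + t(3, -2, 5) into the plane: -12 + (-22)t = 54, so t = -3.
Intersection: (13, -4, 9) + (-3)·(3, -2, 5) = (4, 2, -6).

(4, 2, -6)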